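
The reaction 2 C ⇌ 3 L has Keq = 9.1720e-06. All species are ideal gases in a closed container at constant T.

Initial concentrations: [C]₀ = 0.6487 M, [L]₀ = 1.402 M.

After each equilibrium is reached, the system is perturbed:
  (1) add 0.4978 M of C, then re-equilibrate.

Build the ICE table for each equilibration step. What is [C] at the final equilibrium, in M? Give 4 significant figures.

[C]_eq = 2.059 M

Q₀ = 6.549 vs Keq = 9.1720e-06 ⇒ Q>K, reverse
Step 1:
                   C          L
  I           0.6487      1.402
  C           0.9159     -1.374
  E            1.565    0.02821
  solve Keq expr → x = -0.4579; check Q = 9.1720e-06
Then add 0.4978 M of C.
Step 2:
                   C          L
  I            2.062    0.02821
  C        -0.003775   0.005663
  E            2.059    0.03387
  solve Keq expr → x = 0.001888; check Q = 9.1720e-06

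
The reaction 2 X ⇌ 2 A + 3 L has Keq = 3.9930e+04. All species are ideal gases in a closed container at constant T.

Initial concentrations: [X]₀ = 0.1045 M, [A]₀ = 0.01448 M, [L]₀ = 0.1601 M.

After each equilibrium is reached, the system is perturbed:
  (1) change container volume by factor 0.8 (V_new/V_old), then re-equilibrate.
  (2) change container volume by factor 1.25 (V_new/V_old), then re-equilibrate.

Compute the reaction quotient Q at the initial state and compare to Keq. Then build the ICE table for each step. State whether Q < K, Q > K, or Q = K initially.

Q₀ = 7.8791e-05; Q < K (proceeds forward)

Q₀ = 7.8791e-05 vs Keq = 3.9930e+04 ⇒ Q<K, forward
Step 1:
                   X          A          L
  init        0.1045    0.01448     0.1601
  Δ          -0.1044     0.1044     0.1566
  eq      1.0602e-04     0.1189     0.3167
  solve Keq expr → x = 0.0522; check Q = 3.9930e+04
Then change container volume by factor 0.8 (V_new/V_old).
Step 2:
                   X          A          L
  init    1.3253e-04     0.1486     0.3959
  Δ       5.2564e-05 -5.2564e-05 -7.8846e-05
  eq      1.8509e-04     0.1485     0.3958
  solve Keq expr → x = -2.6282e-05; check Q = 3.9930e+04
Then change container volume by factor 1.25 (V_new/V_old).
Step 3:
                   X          A          L
  init    1.4807e-04     0.1188     0.3166
  Δ       -4.2051e-05 4.2051e-05 6.3077e-05
  eq      1.0602e-04     0.1189     0.3167
  solve Keq expr → x = 2.1026e-05; check Q = 3.9930e+04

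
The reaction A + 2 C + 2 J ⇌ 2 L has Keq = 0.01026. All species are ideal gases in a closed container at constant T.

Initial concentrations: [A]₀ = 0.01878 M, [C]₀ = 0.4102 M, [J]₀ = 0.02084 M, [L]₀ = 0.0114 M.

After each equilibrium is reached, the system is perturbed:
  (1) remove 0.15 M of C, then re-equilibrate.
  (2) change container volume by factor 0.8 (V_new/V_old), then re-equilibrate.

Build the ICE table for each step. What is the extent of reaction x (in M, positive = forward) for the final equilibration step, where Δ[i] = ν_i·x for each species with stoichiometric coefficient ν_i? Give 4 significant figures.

Q₀ = 94.7 vs Keq = 0.01026 ⇒ Q>K, reverse
Step 1:
                    A           C           J           L
  I           0.01878      0.4102     0.02084      0.0114
  C          0.005593     0.01119     0.01119    -0.01119
  E           0.02437      0.4214     0.03203  2.1341e-04
  solve Keq expr → x = -0.005593; check Q = 0.01026
Then remove 0.15 M of C.
Step 2:
                    A           C           J           L
  I           0.02437      0.2714     0.03203  2.1341e-04
  C        3.7750e-05  7.5499e-05  7.5499e-05 -7.5499e-05
  E           0.02441      0.2715      0.0321  1.3791e-04
  solve Keq expr → x = -3.7750e-05; check Q = 0.01026
Then change container volume by factor 0.8 (V_new/V_old).
Step 3:
                    A           C           J           L
  I           0.03051      0.3393     0.04013  1.7239e-04
  C       -3.3972e-05 -6.7943e-05 -6.7943e-05  6.7943e-05
  E           0.03048      0.3393     0.04006  2.4034e-04
  solve Keq expr → x = 3.3972e-05; check Q = 0.01026

x = 3.3972e-05 M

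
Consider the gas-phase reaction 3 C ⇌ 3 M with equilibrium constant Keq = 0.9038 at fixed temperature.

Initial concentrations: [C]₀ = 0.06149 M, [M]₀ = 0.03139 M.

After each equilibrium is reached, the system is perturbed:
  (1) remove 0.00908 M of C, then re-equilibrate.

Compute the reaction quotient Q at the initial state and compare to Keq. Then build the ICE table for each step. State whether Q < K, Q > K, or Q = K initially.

Q₀ = 0.133 vs Keq = 0.9038 ⇒ Q<K, forward
Step 1:
                   C          M
  Initial    0.06149    0.03139
  Change    -0.01427    0.01427
  Equil      0.04722    0.04566
  solve Keq expr → x = 0.004756; check Q = 0.9038
Then remove 0.00908 M of C.
Step 2:
                   C          M
  Initial    0.03814    0.04566
  Change    0.004463  -0.004463
  Equil      0.04261    0.04119
  solve Keq expr → x = -0.001488; check Q = 0.9038

Q₀ = 0.133; Q < K (proceeds forward)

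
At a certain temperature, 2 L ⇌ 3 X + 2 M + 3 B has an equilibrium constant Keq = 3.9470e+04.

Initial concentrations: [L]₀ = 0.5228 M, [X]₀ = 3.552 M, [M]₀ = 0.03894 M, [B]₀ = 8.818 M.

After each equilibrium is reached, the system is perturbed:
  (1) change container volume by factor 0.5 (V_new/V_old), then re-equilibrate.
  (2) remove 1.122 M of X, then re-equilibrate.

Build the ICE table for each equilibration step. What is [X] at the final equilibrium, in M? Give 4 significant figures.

[X]_eq = 6.117 M

Q₀ = 170.5 vs Keq = 3.9470e+04 ⇒ Q<K, forward
Step 1:
                   L          X          M          B
  I           0.5228      3.552    0.03894      8.818
  C          -0.2317     0.3476     0.2317     0.3476
  E           0.2911        3.9     0.2706      9.166
  solve Keq expr → x = 0.1159; check Q = 3.9470e+04
Then change container volume by factor 0.5 (V_new/V_old).
Step 2:
                   L          X          M          B
  I           0.5822      7.799     0.5413      18.33
  C            0.405    -0.6075     -0.405    -0.6075
  E           0.9872      7.192     0.1363      17.72
  solve Keq expr → x = -0.2025; check Q = 3.9470e+04
Then remove 1.122 M of X.
Step 3:
                   L          X          M          B
  I           0.9872       6.07     0.1363      17.72
  C         -0.03129    0.04694    0.03129    0.04694
  E           0.9559      6.117     0.1676      17.77
  solve Keq expr → x = 0.01565; check Q = 3.9470e+04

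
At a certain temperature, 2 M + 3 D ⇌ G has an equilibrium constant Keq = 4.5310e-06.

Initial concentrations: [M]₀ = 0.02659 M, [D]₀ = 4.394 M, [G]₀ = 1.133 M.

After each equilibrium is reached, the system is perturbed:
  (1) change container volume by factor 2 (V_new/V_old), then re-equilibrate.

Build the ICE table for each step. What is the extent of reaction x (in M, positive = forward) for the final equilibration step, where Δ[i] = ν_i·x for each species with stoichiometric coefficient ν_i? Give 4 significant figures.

x = -0.005108 M

Q₀ = 18.89 vs Keq = 4.5310e-06 ⇒ Q>K, reverse
Step 1:
                    M           D           G
  Initial     0.02659       4.394       1.133
  Change        2.244       3.366      -1.122
  Equil         2.271        7.76     0.01092
  solve Keq expr → x = -1.122; check Q = 4.5310e-06
Then change container volume by factor 2 (V_new/V_old).
Step 2:
                    M           D           G
  Initial       1.135        3.88    0.005459
  Change      0.01022     0.01532   -0.005108
  Equil         1.146       3.895  3.5150e-04
  solve Keq expr → x = -0.005108; check Q = 4.5310e-06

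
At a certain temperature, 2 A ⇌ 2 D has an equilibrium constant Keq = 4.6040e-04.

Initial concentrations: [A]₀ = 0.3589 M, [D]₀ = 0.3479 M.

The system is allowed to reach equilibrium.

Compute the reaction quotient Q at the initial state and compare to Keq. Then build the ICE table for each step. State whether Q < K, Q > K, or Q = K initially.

Q₀ = 0.9396 vs Keq = 4.6040e-04 ⇒ Q>K, reverse
Step 1:
                   A          D
  init        0.3589     0.3479
  Δ           0.3331    -0.3331
  eq           0.692    0.01485
  solve Keq expr → x = -0.1665; check Q = 4.6040e-04

Q₀ = 0.9396; Q > K (proceeds reverse)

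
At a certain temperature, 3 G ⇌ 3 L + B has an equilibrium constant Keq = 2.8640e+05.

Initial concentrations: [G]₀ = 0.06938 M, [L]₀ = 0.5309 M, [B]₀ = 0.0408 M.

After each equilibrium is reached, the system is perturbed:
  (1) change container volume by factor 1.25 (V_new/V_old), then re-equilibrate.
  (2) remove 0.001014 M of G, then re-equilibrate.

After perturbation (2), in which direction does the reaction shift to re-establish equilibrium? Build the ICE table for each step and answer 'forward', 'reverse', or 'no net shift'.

Q₀ = 18.28 vs Keq = 2.8640e+05 ⇒ Q<K, forward
Step 1:
                   G          L          B
  Initial    0.06938     0.5309     0.0408
  Change    -0.06578    0.06578    0.02193
  Equil     0.003597     0.5967    0.06273
  solve Keq expr → x = 0.02193; check Q = 2.8640e+05
Then change container volume by factor 1.25 (V_new/V_old).
Step 2:
                   G          L          B
  Initial   0.002877     0.4773    0.05018
  Change  -2.0391e-04 2.0391e-04 6.7970e-05
  Equil     0.002673     0.4776    0.05025
  solve Keq expr → x = 6.7970e-05; check Q = 2.8640e+05
Then remove 0.001014 M of G.
Step 3:
                   G          L          B
  Initial   0.001659     0.4776    0.05025
  Change    0.001002  -0.001002 -3.3415e-04
  Equil     0.002662     0.4765    0.04992
  solve Keq expr → x = -3.3415e-04; check Q = 2.8640e+05

Direction: reverse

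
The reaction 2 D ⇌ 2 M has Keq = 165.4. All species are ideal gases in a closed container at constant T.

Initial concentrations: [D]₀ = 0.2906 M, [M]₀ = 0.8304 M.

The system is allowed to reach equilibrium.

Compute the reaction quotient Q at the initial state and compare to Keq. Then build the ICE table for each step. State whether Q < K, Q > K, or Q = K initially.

Q₀ = 8.166 vs Keq = 165.4 ⇒ Q<K, forward
Step 1:
                   D          M
  I           0.2906     0.8304
  C          -0.2097     0.2097
  E          0.08088       1.04
  solve Keq expr → x = 0.1049; check Q = 165.4

Q₀ = 8.166; Q < K (proceeds forward)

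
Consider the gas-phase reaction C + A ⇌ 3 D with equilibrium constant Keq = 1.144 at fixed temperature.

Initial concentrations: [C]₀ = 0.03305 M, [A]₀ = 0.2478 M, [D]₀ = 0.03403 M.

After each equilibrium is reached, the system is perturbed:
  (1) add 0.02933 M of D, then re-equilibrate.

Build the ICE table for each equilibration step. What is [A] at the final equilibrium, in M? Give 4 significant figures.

[A]_eq = 0.2242 M

Q₀ = 0.004812 vs Keq = 1.144 ⇒ Q<K, forward
Step 1:
                    C           A           D
  init        0.03305      0.2478     0.03403
  Δ          -0.02702    -0.02702     0.08105
  eq         0.006034      0.2208      0.1151
  solve Keq expr → x = 0.02702; check Q = 1.144
Then add 0.02933 M of D.
Step 2:
                    C           A           D
  init       0.006034      0.2208      0.1444
  Δ          0.003395    0.003395    -0.01019
  eq         0.009429      0.2242      0.1342
  solve Keq expr → x = -0.003395; check Q = 1.144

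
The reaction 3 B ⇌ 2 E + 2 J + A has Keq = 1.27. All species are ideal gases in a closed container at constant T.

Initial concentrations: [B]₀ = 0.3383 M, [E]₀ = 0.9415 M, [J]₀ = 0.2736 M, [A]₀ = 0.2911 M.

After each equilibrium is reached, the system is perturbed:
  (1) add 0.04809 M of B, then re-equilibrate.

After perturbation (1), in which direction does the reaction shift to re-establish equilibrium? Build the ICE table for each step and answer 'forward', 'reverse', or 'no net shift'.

Direction: forward

Q₀ = 0.4989 vs Keq = 1.27 ⇒ Q<K, forward
Step 1:
                   B          E          J          A
  init        0.3383     0.9415     0.2736     0.2911
  Δ         -0.05575    0.03717    0.03717    0.01858
  eq          0.2825     0.9787     0.3108     0.3097
  solve Keq expr → x = 0.01858; check Q = 1.27
Then add 0.04809 M of B.
Step 2:
                   B          E          J          A
  init        0.3306     0.9787     0.3108     0.3097
  Δ         -0.02934    0.01956    0.01956    0.00978
  eq          0.3013     0.9982     0.3303     0.3195
  solve Keq expr → x = 0.00978; check Q = 1.27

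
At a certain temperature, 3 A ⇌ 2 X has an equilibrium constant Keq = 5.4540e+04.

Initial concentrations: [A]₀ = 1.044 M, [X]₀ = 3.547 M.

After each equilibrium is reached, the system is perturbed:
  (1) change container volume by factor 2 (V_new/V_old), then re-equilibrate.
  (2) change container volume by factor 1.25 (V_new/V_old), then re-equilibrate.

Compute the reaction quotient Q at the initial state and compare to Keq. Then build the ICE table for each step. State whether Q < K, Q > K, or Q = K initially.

Q₀ = 11.06; Q < K (proceeds forward)

Q₀ = 11.06 vs Keq = 5.4540e+04 ⇒ Q<K, forward
Step 1:
                    A           X
  I             1.044       3.547
  C           -0.9754      0.6503
  E           0.06861       4.197
  solve Keq expr → x = 0.3251; check Q = 5.4540e+04
Then change container volume by factor 2 (V_new/V_old).
Step 2:
                    A           X
  I           0.03431       2.099
  C          0.008836   -0.005891
  E           0.04314       2.093
  solve Keq expr → x = -0.002945; check Q = 5.4540e+04
Then change container volume by factor 1.25 (V_new/V_old).
Step 3:
                    A           X
  I           0.03451       1.674
  C          0.002639   -0.001759
  E           0.03715       1.672
  solve Keq expr → x = -8.7968e-04; check Q = 5.4540e+04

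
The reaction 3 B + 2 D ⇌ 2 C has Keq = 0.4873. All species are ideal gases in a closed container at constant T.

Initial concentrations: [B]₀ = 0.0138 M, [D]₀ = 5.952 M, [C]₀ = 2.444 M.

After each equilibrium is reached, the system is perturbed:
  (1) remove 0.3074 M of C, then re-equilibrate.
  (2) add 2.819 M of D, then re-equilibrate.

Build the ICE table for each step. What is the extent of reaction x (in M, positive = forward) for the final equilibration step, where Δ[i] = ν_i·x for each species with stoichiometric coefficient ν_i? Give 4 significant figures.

Q₀ = 6.4156e+04 vs Keq = 0.4873 ⇒ Q>K, reverse
Step 1:
                  B         D         C
  Initial    0.0138     5.952     2.444
  Change     0.5854    0.3903   -0.3903
  Equil      0.5992     6.342     2.054
  solve Keq expr → x = -0.1951; check Q = 0.4873
Then remove 0.3074 M of C.
Step 2:
                  B         D         C
  Initial    0.5992     6.342     1.746
  Change   -0.05226  -0.03484   0.03484
  Equil       0.547     6.307     1.781
  solve Keq expr → x = 0.01742; check Q = 0.4873
Then add 2.819 M of D.
Step 3:
                  B         D         C
  Initial     0.547     9.126     1.781
  Change    -0.1059   -0.0706    0.0706
  Equil      0.4411     9.056     1.852
  solve Keq expr → x = 0.0353; check Q = 0.4873

x = 0.0353 M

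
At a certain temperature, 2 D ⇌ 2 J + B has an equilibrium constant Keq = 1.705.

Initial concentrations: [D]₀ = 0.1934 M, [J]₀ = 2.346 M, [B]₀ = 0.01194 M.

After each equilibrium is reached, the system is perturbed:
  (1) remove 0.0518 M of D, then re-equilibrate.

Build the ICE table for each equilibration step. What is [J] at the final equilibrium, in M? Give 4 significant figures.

[J]_eq = 2.336 M

Q₀ = 1.757 vs Keq = 1.705 ⇒ Q>K, reverse
Step 1:
                  D         J         B
  init       0.1934     2.346   0.01194
  Δ       5.5993e-04 -5.5993e-04 -2.7997e-04
  eq          0.194     2.345   0.01166
  solve Keq expr → x = -2.7997e-04; check Q = 1.705
Then remove 0.0518 M of D.
Step 2:
                  D         J         B
  init       0.1422     2.345   0.01166
  Δ        0.009039 -0.009039  -0.00452
  eq         0.1512     2.336   0.00714
  solve Keq expr → x = -0.00452; check Q = 1.705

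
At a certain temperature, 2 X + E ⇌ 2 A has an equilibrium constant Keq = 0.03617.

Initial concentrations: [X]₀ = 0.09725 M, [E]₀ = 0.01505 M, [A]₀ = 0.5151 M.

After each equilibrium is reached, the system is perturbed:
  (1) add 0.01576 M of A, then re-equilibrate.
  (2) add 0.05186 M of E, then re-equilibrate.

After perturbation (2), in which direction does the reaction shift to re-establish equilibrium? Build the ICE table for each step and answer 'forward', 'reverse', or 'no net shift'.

Q₀ = 1864 vs Keq = 0.03617 ⇒ Q>K, reverse
Step 1:
                   X          E          A
  init       0.09725    0.01505     0.5151
  Δ           0.4623     0.2311    -0.4623
  eq          0.5595     0.2462     0.0528
  solve Keq expr → x = -0.2311; check Q = 0.03617
Then add 0.01576 M of A.
Step 2:
                   X          E          A
  init        0.5595     0.2462    0.06856
  Δ          0.01372   0.006859   -0.01372
  eq          0.5733     0.2531    0.05485
  solve Keq expr → x = -0.006859; check Q = 0.03617
Then add 0.05186 M of E.
Step 3:
                   X          E          A
  init        0.5733     0.3049    0.05485
  Δ        -0.004643  -0.002321   0.004643
  eq          0.5686     0.3026    0.05949
  solve Keq expr → x = 0.002321; check Q = 0.03617

Direction: forward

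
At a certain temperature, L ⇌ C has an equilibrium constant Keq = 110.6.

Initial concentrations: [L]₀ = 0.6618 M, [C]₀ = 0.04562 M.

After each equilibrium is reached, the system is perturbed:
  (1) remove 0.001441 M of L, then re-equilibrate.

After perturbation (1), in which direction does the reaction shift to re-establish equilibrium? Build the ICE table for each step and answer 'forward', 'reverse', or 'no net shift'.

Q₀ = 0.06893 vs Keq = 110.6 ⇒ Q<K, forward
Step 1:
                   L          C
  Initial     0.6618    0.04562
  Change     -0.6555     0.6555
  Equil     0.006339     0.7011
  solve Keq expr → x = 0.6555; check Q = 110.6
Then remove 0.001441 M of L.
Step 2:
                   L          C
  Initial   0.004898     0.7011
  Change    0.001428  -0.001428
  Equil     0.006326     0.6997
  solve Keq expr → x = -0.001428; check Q = 110.6

Direction: reverse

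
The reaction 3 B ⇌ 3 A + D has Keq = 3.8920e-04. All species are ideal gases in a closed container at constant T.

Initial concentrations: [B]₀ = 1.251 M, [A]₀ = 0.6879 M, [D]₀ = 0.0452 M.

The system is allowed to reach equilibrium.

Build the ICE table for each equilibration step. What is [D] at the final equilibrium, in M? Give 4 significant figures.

Q₀ = 0.007515 vs Keq = 3.8920e-04 ⇒ Q>K, reverse
Step 1:
                   B          A          D
  Initial      1.251     0.6879     0.0452
  Change      0.1193    -0.1193   -0.03975
  Equil         1.37     0.5686   0.005446
  solve Keq expr → x = -0.03975; check Q = 3.8920e-04

[D]_eq = 0.005446 M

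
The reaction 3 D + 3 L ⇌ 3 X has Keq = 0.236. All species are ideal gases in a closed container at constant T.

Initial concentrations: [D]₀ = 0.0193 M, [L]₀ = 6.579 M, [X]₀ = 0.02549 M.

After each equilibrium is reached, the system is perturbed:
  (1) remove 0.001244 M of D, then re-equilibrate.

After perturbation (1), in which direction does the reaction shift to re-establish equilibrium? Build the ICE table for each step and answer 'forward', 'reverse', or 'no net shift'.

Q₀ = 0.00809 vs Keq = 0.236 ⇒ Q<K, forward
Step 1:
                   D          L          X
  I           0.0193      6.579    0.02549
  C         -0.01045   -0.01045    0.01045
  E         0.008853      6.569    0.03594
  solve Keq expr → x = 0.003482; check Q = 0.236
Then remove 0.001244 M of D.
Step 2:
                   D          L          X
  I         0.007609      6.569    0.03594
  C       9.9706e-04 9.9706e-04 -9.9706e-04
  E         0.008606       6.57    0.03494
  solve Keq expr → x = -3.3235e-04; check Q = 0.236

Direction: reverse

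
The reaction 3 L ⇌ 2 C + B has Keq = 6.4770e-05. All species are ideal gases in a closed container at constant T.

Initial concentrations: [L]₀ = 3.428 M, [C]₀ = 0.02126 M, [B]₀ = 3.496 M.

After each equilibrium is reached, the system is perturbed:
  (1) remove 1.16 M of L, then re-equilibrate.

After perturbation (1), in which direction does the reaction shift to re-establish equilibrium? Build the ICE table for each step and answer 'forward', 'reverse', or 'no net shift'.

Direction: reverse

Q₀ = 3.9226e-05 vs Keq = 6.4770e-05 ⇒ Q<K, forward
Step 1:
                   L          C          B
  Initial      3.428    0.02126      3.496
  Change   -0.008911   0.005941    0.00297
  Equil        3.419     0.0272      3.499
  solve Keq expr → x = 0.00297; check Q = 6.4770e-05
Then remove 1.16 M of L.
Step 2:
                   L          C          B
  Initial      2.259     0.0272      3.499
  Change      0.0186    -0.0124  -0.006199
  Equil        2.278     0.0148      3.493
  solve Keq expr → x = -0.006199; check Q = 6.4770e-05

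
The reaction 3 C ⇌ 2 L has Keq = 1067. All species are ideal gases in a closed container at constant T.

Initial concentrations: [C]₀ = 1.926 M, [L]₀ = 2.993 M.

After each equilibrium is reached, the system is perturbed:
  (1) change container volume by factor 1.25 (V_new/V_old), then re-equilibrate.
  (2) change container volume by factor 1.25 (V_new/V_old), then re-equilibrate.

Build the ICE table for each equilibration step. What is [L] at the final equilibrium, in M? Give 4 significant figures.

[L]_eq = 2.613 M

Q₀ = 1.254 vs Keq = 1067 ⇒ Q<K, forward
Step 1:
                    C           L
  I             1.926       2.993
  C            -1.675       1.117
  E            0.2511        4.11
  solve Keq expr → x = 0.5583; check Q = 1067
Then change container volume by factor 1.25 (V_new/V_old).
Step 2:
                    C           L
  I            0.2009       3.288
  C           0.01507    -0.01005
  E            0.2159       3.278
  solve Keq expr → x = -0.005023; check Q = 1067
Then change container volume by factor 1.25 (V_new/V_old).
Step 3:
                    C           L
  I            0.1727       2.622
  C           0.01293   -0.008621
  E            0.1857       2.613
  solve Keq expr → x = -0.00431; check Q = 1067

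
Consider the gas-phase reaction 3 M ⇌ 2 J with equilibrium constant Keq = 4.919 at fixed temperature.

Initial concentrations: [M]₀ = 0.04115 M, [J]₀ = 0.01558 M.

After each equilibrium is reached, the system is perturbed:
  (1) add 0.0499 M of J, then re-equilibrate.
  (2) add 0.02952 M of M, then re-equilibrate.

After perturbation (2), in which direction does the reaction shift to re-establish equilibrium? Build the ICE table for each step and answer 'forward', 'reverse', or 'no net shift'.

Q₀ = 3.484 vs Keq = 4.919 ⇒ Q<K, forward
Step 1:
                   M          J
  Initial    0.04115    0.01558
  Change   -0.002202   0.001468
  Equil      0.03895    0.01705
  solve Keq expr → x = 7.3393e-04; check Q = 4.919
Then add 0.0499 M of J.
Step 2:
                   M          J
  Initial    0.03895    0.06695
  Change     0.03437   -0.02291
  Equil      0.07332    0.04403
  solve Keq expr → x = -0.01146; check Q = 4.919
Then add 0.02952 M of M.
Step 3:
                   M          J
  Initial     0.1028    0.04403
  Change    -0.01725     0.0115
  Equil      0.08559    0.05553
  solve Keq expr → x = 0.005751; check Q = 4.919

Direction: forward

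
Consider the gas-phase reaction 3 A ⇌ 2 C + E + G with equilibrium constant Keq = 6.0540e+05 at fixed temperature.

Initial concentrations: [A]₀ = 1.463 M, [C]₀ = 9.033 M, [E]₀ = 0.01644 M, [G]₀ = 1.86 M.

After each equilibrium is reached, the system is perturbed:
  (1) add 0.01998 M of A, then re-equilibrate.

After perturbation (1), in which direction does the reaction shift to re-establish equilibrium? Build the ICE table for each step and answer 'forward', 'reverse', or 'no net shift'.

Q₀ = 0.7968 vs Keq = 6.0540e+05 ⇒ Q<K, forward
Step 1:
                   A          C          E          G
  I            1.463      9.033    0.01644       1.86
  C           -1.406     0.9373     0.4687     0.4687
  E          0.05703       9.97     0.4851      2.329
  solve Keq expr → x = 0.4687; check Q = 6.0540e+05
Then add 0.01998 M of A.
Step 2:
                   A          C          E          G
  I          0.07701       9.97     0.4851      2.329
  C         -0.01962    0.01308    0.00654    0.00654
  E          0.05739      9.983     0.4916      2.335
  solve Keq expr → x = 0.00654; check Q = 6.0540e+05

Direction: forward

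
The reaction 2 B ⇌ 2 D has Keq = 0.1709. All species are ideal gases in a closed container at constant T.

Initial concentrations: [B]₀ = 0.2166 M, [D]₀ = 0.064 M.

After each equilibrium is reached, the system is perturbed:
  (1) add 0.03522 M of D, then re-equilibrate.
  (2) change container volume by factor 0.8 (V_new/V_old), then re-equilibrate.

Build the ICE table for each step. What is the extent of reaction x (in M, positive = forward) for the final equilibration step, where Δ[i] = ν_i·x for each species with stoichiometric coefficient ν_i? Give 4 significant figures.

x = 0 M

Q₀ = 0.08731 vs Keq = 0.1709 ⇒ Q<K, forward
Step 1:
                  B         D
  init       0.2166     0.064
  Δ        -0.01807   0.01807
  eq         0.1985   0.08207
  solve Keq expr → x = 0.009036; check Q = 0.1709
Then add 0.03522 M of D.
Step 2:
                  B         D
  init       0.1985    0.1173
  Δ         0.02492  -0.02492
  eq         0.2234   0.09237
  solve Keq expr → x = -0.01246; check Q = 0.1709
Then change container volume by factor 0.8 (V_new/V_old).
Step 3:
                  B         D
  init       0.2793    0.1155
  Δ               0         0
  eq         0.2793    0.1155
  solve Keq expr → x = 0; check Q = 0.1709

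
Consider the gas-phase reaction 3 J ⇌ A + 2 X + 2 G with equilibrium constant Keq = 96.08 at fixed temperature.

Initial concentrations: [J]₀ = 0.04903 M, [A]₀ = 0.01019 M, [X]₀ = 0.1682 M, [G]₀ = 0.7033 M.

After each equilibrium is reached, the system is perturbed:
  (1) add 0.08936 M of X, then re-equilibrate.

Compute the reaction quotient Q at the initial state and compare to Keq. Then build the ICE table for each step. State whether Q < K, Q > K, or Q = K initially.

Q₀ = 1.21 vs Keq = 96.08 ⇒ Q<K, forward
Step 1:
                    J           A           X           G
  Initial     0.04903     0.01019      0.1682      0.7033
  Change     -0.03291     0.01097     0.02194     0.02194
  Equil       0.01612     0.02116      0.1901      0.7252
  solve Keq expr → x = 0.01097; check Q = 96.08
Then add 0.08936 M of X.
Step 2:
                    J           A           X           G
  Initial     0.01612     0.02116      0.2795      0.7252
  Change      0.00408    -0.00136    -0.00272    -0.00272
  Equil        0.0202      0.0198      0.2768      0.7225
  solve Keq expr → x = -0.00136; check Q = 96.08

Q₀ = 1.21; Q < K (proceeds forward)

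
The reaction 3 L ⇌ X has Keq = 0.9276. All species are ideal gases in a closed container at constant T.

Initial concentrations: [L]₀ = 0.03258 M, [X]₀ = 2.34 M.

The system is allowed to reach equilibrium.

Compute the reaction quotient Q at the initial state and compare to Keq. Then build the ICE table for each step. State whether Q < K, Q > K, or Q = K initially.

Q₀ = 6.7665e+04; Q > K (proceeds reverse)

Q₀ = 6.7665e+04 vs Keq = 0.9276 ⇒ Q>K, reverse
Step 1:
                   L          X
  I          0.03258       2.34
  C            1.243    -0.4144
  E            1.276      1.926
  solve Keq expr → x = -0.4144; check Q = 0.9276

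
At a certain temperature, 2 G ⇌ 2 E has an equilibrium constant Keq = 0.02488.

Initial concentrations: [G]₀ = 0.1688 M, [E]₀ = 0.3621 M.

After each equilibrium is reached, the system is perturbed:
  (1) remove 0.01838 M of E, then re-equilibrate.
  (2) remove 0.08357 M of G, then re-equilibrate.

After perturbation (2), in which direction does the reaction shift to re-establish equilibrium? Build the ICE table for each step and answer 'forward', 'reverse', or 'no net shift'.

Direction: reverse

Q₀ = 4.602 vs Keq = 0.02488 ⇒ Q>K, reverse
Step 1:
                   G          E
  init        0.1688     0.3621
  Δ           0.2898    -0.2898
  eq          0.4586    0.07233
  solve Keq expr → x = -0.1449; check Q = 0.02488
Then remove 0.01838 M of E.
Step 2:
                   G          E
  init        0.4586    0.05395
  Δ         -0.01588    0.01588
  eq          0.4427    0.06983
  solve Keq expr → x = 0.007938; check Q = 0.02488
Then remove 0.08357 M of G.
Step 3:
                   G          E
  init        0.3591    0.06983
  Δ          0.01139   -0.01139
  eq          0.3705    0.05844
  solve Keq expr → x = -0.005693; check Q = 0.02488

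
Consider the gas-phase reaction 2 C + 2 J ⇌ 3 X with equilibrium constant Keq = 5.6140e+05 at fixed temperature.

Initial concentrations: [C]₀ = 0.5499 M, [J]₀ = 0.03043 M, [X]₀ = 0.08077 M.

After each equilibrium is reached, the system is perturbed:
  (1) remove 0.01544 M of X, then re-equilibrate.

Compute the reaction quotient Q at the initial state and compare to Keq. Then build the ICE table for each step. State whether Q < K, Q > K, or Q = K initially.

Q₀ = 1.882 vs Keq = 5.6140e+05 ⇒ Q<K, forward
Step 1:
                    C           J           X
  Initial      0.5499     0.03043     0.08077
  Change     -0.03031    -0.03031     0.04547
  Equil        0.5196  1.1522e-04      0.1262
  solve Keq expr → x = 0.01516; check Q = 5.6140e+05
Then remove 0.01544 M of X.
Step 2:
                    C           J           X
  Initial      0.5196  1.1522e-04      0.1108
  Change  -2.0434e-05 -2.0434e-05  3.0651e-05
  Equil        0.5196  9.4782e-05      0.1108
  solve Keq expr → x = 1.0217e-05; check Q = 5.6140e+05

Q₀ = 1.882; Q < K (proceeds forward)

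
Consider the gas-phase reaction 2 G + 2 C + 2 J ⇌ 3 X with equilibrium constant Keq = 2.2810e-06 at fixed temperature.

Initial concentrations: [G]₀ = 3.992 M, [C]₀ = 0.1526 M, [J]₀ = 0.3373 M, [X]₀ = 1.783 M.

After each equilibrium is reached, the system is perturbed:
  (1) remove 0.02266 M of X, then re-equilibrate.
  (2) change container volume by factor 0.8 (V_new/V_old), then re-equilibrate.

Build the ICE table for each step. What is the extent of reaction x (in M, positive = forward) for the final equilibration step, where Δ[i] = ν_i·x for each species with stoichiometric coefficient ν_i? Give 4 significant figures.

x = 0.005912 M

Q₀ = 134.3 vs Keq = 2.2810e-06 ⇒ Q>K, reverse
Step 1:
                  G         C         J         X
  init        3.992    0.1526    0.3373     1.783
  Δ           1.148     1.148     1.148    -1.722
  eq           5.14     1.301     1.485   0.06082
  solve Keq expr → x = -0.5741; check Q = 2.2810e-06
Then remove 0.02266 M of X.
Step 2:
                  G         C         J         X
  init         5.14     1.301     1.485   0.03816
  Δ        -0.01447  -0.01447  -0.01447    0.0217
  eq          5.126     1.286     1.471   0.05986
  solve Keq expr → x = 0.007234; check Q = 2.2810e-06
Then change container volume by factor 0.8 (V_new/V_old).
Step 3:
                  G         C         J         X
  init        6.407     1.608     1.839   0.07483
  Δ        -0.01182  -0.01182  -0.01182   0.01773
  eq          6.395     1.596     1.827   0.09256
  solve Keq expr → x = 0.005912; check Q = 2.2810e-06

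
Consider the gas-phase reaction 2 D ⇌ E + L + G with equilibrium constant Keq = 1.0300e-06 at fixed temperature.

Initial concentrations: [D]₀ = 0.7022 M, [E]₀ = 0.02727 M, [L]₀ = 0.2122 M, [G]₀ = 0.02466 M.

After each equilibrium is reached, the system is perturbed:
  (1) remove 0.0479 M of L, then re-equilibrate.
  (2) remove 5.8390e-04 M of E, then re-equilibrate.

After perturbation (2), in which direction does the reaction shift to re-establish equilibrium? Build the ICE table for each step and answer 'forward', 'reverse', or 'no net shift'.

Q₀ = 2.8940e-04 vs Keq = 1.0300e-06 ⇒ Q>K, reverse
Step 1:
                    D           E           L           G
  init         0.7022     0.02727      0.2122     0.02466
  Δ           0.04756    -0.02378    -0.02378    -0.02378
  eq           0.7498     0.00349      0.1884  8.8040e-04
  solve Keq expr → x = -0.02378; check Q = 1.0300e-06
Then remove 0.0479 M of L.
Step 2:
                    D           E           L           G
  init         0.7498     0.00349      0.1405  8.8040e-04
  Δ       -4.5078e-04  2.2539e-04  2.2539e-04  2.2539e-04
  eq           0.7493    0.003716      0.1407    0.001106
  solve Keq expr → x = 2.2539e-04; check Q = 1.0300e-06
Then remove 5.8390e-04 M of E.
Step 3:
                    D           E           L           G
  init         0.7493    0.003132      0.1407    0.001106
  Δ       -2.9121e-04  1.4561e-04  1.4561e-04  1.4561e-04
  eq            0.749    0.003277      0.1409    0.001251
  solve Keq expr → x = 1.4561e-04; check Q = 1.0300e-06

Direction: forward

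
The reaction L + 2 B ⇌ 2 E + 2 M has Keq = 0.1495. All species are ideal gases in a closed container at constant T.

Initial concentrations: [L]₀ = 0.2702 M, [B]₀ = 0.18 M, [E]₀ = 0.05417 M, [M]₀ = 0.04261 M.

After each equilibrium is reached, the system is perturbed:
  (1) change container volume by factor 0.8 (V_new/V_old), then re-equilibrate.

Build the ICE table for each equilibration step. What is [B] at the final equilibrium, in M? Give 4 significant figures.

Q₀ = 6.0857e-04 vs Keq = 0.1495 ⇒ Q<K, forward
Step 1:
                  L         B         E         M
  init       0.2702      0.18   0.05417   0.04261
  Δ        -0.04225  -0.08451   0.08451   0.08451
  eq         0.2279   0.09549    0.1387    0.1271
  solve Keq expr → x = 0.04225; check Q = 0.1495
Then change container volume by factor 0.8 (V_new/V_old).
Step 2:
                  L         B         E         M
  init       0.2849    0.1194    0.1733    0.1589
  Δ        0.002615  0.005231 -0.005231 -0.005231
  eq         0.2875    0.1246    0.1681    0.1537
  solve Keq expr → x = -0.002615; check Q = 0.1495

[B]_eq = 0.1246 M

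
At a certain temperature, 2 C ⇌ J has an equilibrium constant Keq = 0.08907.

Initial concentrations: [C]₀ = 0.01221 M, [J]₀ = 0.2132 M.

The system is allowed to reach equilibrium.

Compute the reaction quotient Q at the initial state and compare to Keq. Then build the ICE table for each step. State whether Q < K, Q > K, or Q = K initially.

Q₀ = 1430 vs Keq = 0.08907 ⇒ Q>K, reverse
Step 1:
                    C           J
  I           0.01221      0.2132
  C            0.3966     -0.1983
  E            0.4088     0.01489
  solve Keq expr → x = -0.1983; check Q = 0.08907

Q₀ = 1430; Q > K (proceeds reverse)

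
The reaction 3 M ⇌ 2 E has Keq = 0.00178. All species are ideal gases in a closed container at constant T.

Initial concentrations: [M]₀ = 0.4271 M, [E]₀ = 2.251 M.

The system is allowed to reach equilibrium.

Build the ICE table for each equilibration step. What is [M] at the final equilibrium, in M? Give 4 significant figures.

Q₀ = 65.04 vs Keq = 0.00178 ⇒ Q>K, reverse
Step 1:
                   M          E
  I           0.4271      2.251
  C            2.979     -1.986
  E            3.406     0.2652
  solve Keq expr → x = -0.9929; check Q = 0.00178

[M]_eq = 3.406 M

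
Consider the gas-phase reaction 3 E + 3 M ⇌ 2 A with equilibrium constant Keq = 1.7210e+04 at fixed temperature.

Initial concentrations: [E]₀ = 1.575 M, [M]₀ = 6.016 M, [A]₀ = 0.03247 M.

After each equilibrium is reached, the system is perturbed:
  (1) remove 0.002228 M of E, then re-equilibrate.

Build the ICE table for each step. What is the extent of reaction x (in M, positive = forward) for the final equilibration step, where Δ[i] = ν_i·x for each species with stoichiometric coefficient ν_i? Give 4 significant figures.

Q₀ = 1.2394e-06 vs Keq = 1.7210e+04 ⇒ Q<K, forward
Step 1:
                   E          M          A
  I            1.575      6.016    0.03247
  C           -1.566     -1.566      1.044
  E         0.009141       4.45      1.076
  solve Keq expr → x = 0.522; check Q = 1.7210e+04
Then remove 0.002228 M of E.
Step 2:
                   E          M          A
  I         0.006913       4.45      1.076
  C         0.002215   0.002215  -0.001477
  E         0.009128      4.452      1.075
  solve Keq expr → x = -7.3836e-04; check Q = 1.7210e+04

x = -7.3836e-04 M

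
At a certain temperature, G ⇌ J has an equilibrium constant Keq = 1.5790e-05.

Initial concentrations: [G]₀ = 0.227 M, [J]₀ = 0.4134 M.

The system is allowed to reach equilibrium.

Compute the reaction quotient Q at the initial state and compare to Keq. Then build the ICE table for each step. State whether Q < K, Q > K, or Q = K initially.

Q₀ = 1.821; Q > K (proceeds reverse)

Q₀ = 1.821 vs Keq = 1.5790e-05 ⇒ Q>K, reverse
Step 1:
                   G          J
  I            0.227     0.4134
  C           0.4134    -0.4134
  E           0.6404 1.0112e-05
  solve Keq expr → x = -0.4134; check Q = 1.5790e-05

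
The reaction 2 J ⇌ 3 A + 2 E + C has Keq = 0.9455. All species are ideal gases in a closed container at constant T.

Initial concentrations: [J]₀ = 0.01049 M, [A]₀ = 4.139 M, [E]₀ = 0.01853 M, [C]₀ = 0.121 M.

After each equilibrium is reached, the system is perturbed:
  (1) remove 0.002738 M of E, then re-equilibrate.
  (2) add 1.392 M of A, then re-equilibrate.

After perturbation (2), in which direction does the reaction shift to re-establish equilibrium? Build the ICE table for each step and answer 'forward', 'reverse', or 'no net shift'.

Direction: reverse

Q₀ = 26.77 vs Keq = 0.9455 ⇒ Q>K, reverse
Step 1:
                   J          A          E          C
  init       0.01049      4.139    0.01853      0.121
  Δ          0.01114    -0.0167   -0.01114  -0.005568
  eq         0.02163      4.122   0.007395     0.1154
  solve Keq expr → x = -0.005568; check Q = 0.9455
Then remove 0.002738 M of E.
Step 2:
                   J          A          E          C
  init       0.02163      4.122   0.004657     0.1154
  Δ        -0.002013    0.00302   0.002013   0.001007
  eq         0.01961      4.125    0.00667     0.1164
  solve Keq expr → x = 0.001007; check Q = 0.9455
Then add 1.392 M of A.
Step 3:
                   J          A          E          C
  init       0.01961      5.517    0.00667     0.1164
  Δ         0.001914   -0.00287  -0.001914 -9.5676e-04
  eq         0.02153      5.514   0.004756     0.1155
  solve Keq expr → x = -9.5676e-04; check Q = 0.9455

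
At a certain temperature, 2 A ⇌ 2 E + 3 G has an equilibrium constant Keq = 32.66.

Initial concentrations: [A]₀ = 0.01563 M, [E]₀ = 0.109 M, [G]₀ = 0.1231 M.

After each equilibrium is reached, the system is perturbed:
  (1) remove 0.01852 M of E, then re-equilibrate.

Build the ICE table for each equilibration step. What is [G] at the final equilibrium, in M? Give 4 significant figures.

Q₀ = 0.09072 vs Keq = 32.66 ⇒ Q<K, forward
Step 1:
                   A          E          G
  Initial    0.01563      0.109     0.1231
  Change    -0.01444    0.01444    0.02166
  Equil      0.00119     0.1234     0.1448
  solve Keq expr → x = 0.00722; check Q = 32.66
Then remove 0.01852 M of E.
Step 2:
                   A          E          G
  Initial    0.00119     0.1049     0.1448
  Change  -1.7407e-04 1.7407e-04 2.6110e-04
  Equil     0.001016     0.1051      0.145
  solve Keq expr → x = 8.7034e-05; check Q = 32.66

[G]_eq = 0.145 M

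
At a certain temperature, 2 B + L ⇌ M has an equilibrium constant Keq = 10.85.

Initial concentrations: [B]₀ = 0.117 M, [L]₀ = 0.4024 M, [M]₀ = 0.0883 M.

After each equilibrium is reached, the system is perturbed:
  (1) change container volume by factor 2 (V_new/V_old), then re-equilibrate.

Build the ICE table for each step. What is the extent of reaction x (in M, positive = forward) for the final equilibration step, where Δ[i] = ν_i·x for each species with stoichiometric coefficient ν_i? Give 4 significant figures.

x = -0.01621 M

Q₀ = 16.03 vs Keq = 10.85 ⇒ Q>K, reverse
Step 1:
                  B         L         M
  I           0.117    0.4024    0.0883
  C         0.01686  0.008429 -0.008429
  E          0.1339    0.4108   0.07987
  solve Keq expr → x = -0.008429; check Q = 10.85
Then change container volume by factor 2 (V_new/V_old).
Step 2:
                  B         L         M
  I         0.06693    0.2054   0.03994
  C         0.03241   0.01621  -0.01621
  E         0.09934    0.2216   0.02373
  solve Keq expr → x = -0.01621; check Q = 10.85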